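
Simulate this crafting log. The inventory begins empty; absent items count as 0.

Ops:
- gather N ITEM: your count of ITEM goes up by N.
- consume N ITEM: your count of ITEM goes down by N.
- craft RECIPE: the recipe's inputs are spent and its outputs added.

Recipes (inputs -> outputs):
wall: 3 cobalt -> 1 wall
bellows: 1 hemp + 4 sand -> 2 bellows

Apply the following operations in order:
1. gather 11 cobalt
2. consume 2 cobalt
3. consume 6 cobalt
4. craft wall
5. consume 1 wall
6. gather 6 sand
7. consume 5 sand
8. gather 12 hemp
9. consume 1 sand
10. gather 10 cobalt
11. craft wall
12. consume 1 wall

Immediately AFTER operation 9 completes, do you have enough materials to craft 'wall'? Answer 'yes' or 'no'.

Answer: no

Derivation:
After 1 (gather 11 cobalt): cobalt=11
After 2 (consume 2 cobalt): cobalt=9
After 3 (consume 6 cobalt): cobalt=3
After 4 (craft wall): wall=1
After 5 (consume 1 wall): (empty)
After 6 (gather 6 sand): sand=6
After 7 (consume 5 sand): sand=1
After 8 (gather 12 hemp): hemp=12 sand=1
After 9 (consume 1 sand): hemp=12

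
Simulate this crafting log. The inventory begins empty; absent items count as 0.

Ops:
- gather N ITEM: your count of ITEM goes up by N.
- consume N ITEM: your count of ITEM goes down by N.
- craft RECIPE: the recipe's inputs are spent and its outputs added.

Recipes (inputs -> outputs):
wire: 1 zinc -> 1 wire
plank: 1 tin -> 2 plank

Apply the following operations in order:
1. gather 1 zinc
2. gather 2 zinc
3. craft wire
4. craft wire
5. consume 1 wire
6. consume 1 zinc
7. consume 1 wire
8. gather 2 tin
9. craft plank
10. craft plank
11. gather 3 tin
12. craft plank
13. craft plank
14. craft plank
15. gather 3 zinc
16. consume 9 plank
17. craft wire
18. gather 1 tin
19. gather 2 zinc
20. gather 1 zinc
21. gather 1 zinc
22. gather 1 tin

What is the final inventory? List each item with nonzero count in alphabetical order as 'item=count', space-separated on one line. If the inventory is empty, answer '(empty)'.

Answer: plank=1 tin=2 wire=1 zinc=6

Derivation:
After 1 (gather 1 zinc): zinc=1
After 2 (gather 2 zinc): zinc=3
After 3 (craft wire): wire=1 zinc=2
After 4 (craft wire): wire=2 zinc=1
After 5 (consume 1 wire): wire=1 zinc=1
After 6 (consume 1 zinc): wire=1
After 7 (consume 1 wire): (empty)
After 8 (gather 2 tin): tin=2
After 9 (craft plank): plank=2 tin=1
After 10 (craft plank): plank=4
After 11 (gather 3 tin): plank=4 tin=3
After 12 (craft plank): plank=6 tin=2
After 13 (craft plank): plank=8 tin=1
After 14 (craft plank): plank=10
After 15 (gather 3 zinc): plank=10 zinc=3
After 16 (consume 9 plank): plank=1 zinc=3
After 17 (craft wire): plank=1 wire=1 zinc=2
After 18 (gather 1 tin): plank=1 tin=1 wire=1 zinc=2
After 19 (gather 2 zinc): plank=1 tin=1 wire=1 zinc=4
After 20 (gather 1 zinc): plank=1 tin=1 wire=1 zinc=5
After 21 (gather 1 zinc): plank=1 tin=1 wire=1 zinc=6
After 22 (gather 1 tin): plank=1 tin=2 wire=1 zinc=6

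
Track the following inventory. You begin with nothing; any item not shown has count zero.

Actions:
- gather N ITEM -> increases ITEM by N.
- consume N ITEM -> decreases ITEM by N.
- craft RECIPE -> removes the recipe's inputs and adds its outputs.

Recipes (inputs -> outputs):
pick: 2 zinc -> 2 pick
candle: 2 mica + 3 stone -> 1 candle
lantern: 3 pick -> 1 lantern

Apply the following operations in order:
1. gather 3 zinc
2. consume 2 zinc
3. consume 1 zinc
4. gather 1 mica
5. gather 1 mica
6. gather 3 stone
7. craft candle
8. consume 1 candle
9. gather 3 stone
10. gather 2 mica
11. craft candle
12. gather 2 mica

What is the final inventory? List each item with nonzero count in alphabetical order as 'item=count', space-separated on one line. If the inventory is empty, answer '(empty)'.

After 1 (gather 3 zinc): zinc=3
After 2 (consume 2 zinc): zinc=1
After 3 (consume 1 zinc): (empty)
After 4 (gather 1 mica): mica=1
After 5 (gather 1 mica): mica=2
After 6 (gather 3 stone): mica=2 stone=3
After 7 (craft candle): candle=1
After 8 (consume 1 candle): (empty)
After 9 (gather 3 stone): stone=3
After 10 (gather 2 mica): mica=2 stone=3
After 11 (craft candle): candle=1
After 12 (gather 2 mica): candle=1 mica=2

Answer: candle=1 mica=2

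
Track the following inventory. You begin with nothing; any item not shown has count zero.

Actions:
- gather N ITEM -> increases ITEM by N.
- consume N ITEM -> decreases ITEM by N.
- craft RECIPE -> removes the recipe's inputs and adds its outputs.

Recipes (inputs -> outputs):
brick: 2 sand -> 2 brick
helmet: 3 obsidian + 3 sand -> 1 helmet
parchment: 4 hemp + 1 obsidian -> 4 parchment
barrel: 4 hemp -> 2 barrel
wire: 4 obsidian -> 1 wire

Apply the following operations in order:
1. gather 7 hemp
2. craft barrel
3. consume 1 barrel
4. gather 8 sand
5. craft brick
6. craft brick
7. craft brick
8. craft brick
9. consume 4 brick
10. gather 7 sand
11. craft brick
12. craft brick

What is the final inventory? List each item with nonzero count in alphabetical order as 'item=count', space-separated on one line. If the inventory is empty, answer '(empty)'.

Answer: barrel=1 brick=8 hemp=3 sand=3

Derivation:
After 1 (gather 7 hemp): hemp=7
After 2 (craft barrel): barrel=2 hemp=3
After 3 (consume 1 barrel): barrel=1 hemp=3
After 4 (gather 8 sand): barrel=1 hemp=3 sand=8
After 5 (craft brick): barrel=1 brick=2 hemp=3 sand=6
After 6 (craft brick): barrel=1 brick=4 hemp=3 sand=4
After 7 (craft brick): barrel=1 brick=6 hemp=3 sand=2
After 8 (craft brick): barrel=1 brick=8 hemp=3
After 9 (consume 4 brick): barrel=1 brick=4 hemp=3
After 10 (gather 7 sand): barrel=1 brick=4 hemp=3 sand=7
After 11 (craft brick): barrel=1 brick=6 hemp=3 sand=5
After 12 (craft brick): barrel=1 brick=8 hemp=3 sand=3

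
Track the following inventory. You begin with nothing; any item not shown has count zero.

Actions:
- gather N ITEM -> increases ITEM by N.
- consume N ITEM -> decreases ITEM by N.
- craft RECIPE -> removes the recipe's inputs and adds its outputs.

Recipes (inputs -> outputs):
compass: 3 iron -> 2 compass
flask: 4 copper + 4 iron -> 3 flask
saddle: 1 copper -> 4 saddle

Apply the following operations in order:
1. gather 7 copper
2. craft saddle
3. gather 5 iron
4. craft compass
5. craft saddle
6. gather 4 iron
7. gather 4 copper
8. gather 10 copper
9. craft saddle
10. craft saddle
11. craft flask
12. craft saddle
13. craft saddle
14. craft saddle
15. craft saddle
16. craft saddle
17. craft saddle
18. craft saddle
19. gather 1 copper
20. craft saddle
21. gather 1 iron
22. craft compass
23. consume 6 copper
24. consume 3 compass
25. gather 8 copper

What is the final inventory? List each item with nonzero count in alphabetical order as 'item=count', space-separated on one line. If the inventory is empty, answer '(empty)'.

Answer: compass=1 copper=8 flask=3 saddle=48

Derivation:
After 1 (gather 7 copper): copper=7
After 2 (craft saddle): copper=6 saddle=4
After 3 (gather 5 iron): copper=6 iron=5 saddle=4
After 4 (craft compass): compass=2 copper=6 iron=2 saddle=4
After 5 (craft saddle): compass=2 copper=5 iron=2 saddle=8
After 6 (gather 4 iron): compass=2 copper=5 iron=6 saddle=8
After 7 (gather 4 copper): compass=2 copper=9 iron=6 saddle=8
After 8 (gather 10 copper): compass=2 copper=19 iron=6 saddle=8
After 9 (craft saddle): compass=2 copper=18 iron=6 saddle=12
After 10 (craft saddle): compass=2 copper=17 iron=6 saddle=16
After 11 (craft flask): compass=2 copper=13 flask=3 iron=2 saddle=16
After 12 (craft saddle): compass=2 copper=12 flask=3 iron=2 saddle=20
After 13 (craft saddle): compass=2 copper=11 flask=3 iron=2 saddle=24
After 14 (craft saddle): compass=2 copper=10 flask=3 iron=2 saddle=28
After 15 (craft saddle): compass=2 copper=9 flask=3 iron=2 saddle=32
After 16 (craft saddle): compass=2 copper=8 flask=3 iron=2 saddle=36
After 17 (craft saddle): compass=2 copper=7 flask=3 iron=2 saddle=40
After 18 (craft saddle): compass=2 copper=6 flask=3 iron=2 saddle=44
After 19 (gather 1 copper): compass=2 copper=7 flask=3 iron=2 saddle=44
After 20 (craft saddle): compass=2 copper=6 flask=3 iron=2 saddle=48
After 21 (gather 1 iron): compass=2 copper=6 flask=3 iron=3 saddle=48
After 22 (craft compass): compass=4 copper=6 flask=3 saddle=48
After 23 (consume 6 copper): compass=4 flask=3 saddle=48
After 24 (consume 3 compass): compass=1 flask=3 saddle=48
After 25 (gather 8 copper): compass=1 copper=8 flask=3 saddle=48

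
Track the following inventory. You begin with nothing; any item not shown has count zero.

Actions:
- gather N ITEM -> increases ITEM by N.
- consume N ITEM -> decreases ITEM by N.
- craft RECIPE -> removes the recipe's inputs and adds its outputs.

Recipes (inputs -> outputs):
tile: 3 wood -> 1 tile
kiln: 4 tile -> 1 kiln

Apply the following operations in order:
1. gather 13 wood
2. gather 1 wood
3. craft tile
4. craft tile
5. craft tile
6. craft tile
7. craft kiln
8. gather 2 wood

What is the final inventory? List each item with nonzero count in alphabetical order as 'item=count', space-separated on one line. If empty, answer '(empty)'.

After 1 (gather 13 wood): wood=13
After 2 (gather 1 wood): wood=14
After 3 (craft tile): tile=1 wood=11
After 4 (craft tile): tile=2 wood=8
After 5 (craft tile): tile=3 wood=5
After 6 (craft tile): tile=4 wood=2
After 7 (craft kiln): kiln=1 wood=2
After 8 (gather 2 wood): kiln=1 wood=4

Answer: kiln=1 wood=4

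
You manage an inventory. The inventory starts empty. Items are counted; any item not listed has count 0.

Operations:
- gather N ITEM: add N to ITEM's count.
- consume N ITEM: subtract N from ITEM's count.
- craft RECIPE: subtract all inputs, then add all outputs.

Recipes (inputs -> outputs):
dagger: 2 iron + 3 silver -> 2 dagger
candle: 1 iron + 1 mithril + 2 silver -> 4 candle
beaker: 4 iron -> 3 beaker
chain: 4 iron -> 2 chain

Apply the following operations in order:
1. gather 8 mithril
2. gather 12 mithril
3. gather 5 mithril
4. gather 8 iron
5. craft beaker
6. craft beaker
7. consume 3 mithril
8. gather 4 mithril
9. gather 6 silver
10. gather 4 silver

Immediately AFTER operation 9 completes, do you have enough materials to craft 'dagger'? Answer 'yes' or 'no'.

After 1 (gather 8 mithril): mithril=8
After 2 (gather 12 mithril): mithril=20
After 3 (gather 5 mithril): mithril=25
After 4 (gather 8 iron): iron=8 mithril=25
After 5 (craft beaker): beaker=3 iron=4 mithril=25
After 6 (craft beaker): beaker=6 mithril=25
After 7 (consume 3 mithril): beaker=6 mithril=22
After 8 (gather 4 mithril): beaker=6 mithril=26
After 9 (gather 6 silver): beaker=6 mithril=26 silver=6

Answer: no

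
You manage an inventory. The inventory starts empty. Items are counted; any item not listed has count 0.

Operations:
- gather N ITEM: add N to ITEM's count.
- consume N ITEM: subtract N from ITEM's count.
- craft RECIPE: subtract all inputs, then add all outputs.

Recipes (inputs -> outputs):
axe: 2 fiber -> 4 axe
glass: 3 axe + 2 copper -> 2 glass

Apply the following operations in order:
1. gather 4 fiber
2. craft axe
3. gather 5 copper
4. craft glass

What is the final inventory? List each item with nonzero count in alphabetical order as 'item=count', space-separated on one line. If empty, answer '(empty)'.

After 1 (gather 4 fiber): fiber=4
After 2 (craft axe): axe=4 fiber=2
After 3 (gather 5 copper): axe=4 copper=5 fiber=2
After 4 (craft glass): axe=1 copper=3 fiber=2 glass=2

Answer: axe=1 copper=3 fiber=2 glass=2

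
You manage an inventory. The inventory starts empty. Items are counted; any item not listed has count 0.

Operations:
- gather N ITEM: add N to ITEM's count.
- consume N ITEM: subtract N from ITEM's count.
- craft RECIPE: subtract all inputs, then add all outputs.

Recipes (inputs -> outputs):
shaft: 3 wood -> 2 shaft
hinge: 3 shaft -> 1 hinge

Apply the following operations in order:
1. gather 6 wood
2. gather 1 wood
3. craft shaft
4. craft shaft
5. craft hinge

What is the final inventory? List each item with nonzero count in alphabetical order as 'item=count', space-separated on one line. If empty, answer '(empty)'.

Answer: hinge=1 shaft=1 wood=1

Derivation:
After 1 (gather 6 wood): wood=6
After 2 (gather 1 wood): wood=7
After 3 (craft shaft): shaft=2 wood=4
After 4 (craft shaft): shaft=4 wood=1
After 5 (craft hinge): hinge=1 shaft=1 wood=1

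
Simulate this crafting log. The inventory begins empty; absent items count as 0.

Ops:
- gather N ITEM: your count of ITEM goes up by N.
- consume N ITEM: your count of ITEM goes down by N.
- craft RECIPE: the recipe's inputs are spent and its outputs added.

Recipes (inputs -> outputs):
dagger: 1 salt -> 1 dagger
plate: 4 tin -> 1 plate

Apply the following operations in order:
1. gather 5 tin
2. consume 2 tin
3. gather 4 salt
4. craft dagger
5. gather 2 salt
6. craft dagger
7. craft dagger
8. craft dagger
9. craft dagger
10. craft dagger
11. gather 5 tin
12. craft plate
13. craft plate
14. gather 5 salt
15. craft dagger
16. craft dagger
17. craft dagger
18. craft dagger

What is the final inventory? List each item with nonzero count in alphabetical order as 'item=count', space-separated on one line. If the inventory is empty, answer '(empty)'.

Answer: dagger=10 plate=2 salt=1

Derivation:
After 1 (gather 5 tin): tin=5
After 2 (consume 2 tin): tin=3
After 3 (gather 4 salt): salt=4 tin=3
After 4 (craft dagger): dagger=1 salt=3 tin=3
After 5 (gather 2 salt): dagger=1 salt=5 tin=3
After 6 (craft dagger): dagger=2 salt=4 tin=3
After 7 (craft dagger): dagger=3 salt=3 tin=3
After 8 (craft dagger): dagger=4 salt=2 tin=3
After 9 (craft dagger): dagger=5 salt=1 tin=3
After 10 (craft dagger): dagger=6 tin=3
After 11 (gather 5 tin): dagger=6 tin=8
After 12 (craft plate): dagger=6 plate=1 tin=4
After 13 (craft plate): dagger=6 plate=2
After 14 (gather 5 salt): dagger=6 plate=2 salt=5
After 15 (craft dagger): dagger=7 plate=2 salt=4
After 16 (craft dagger): dagger=8 plate=2 salt=3
After 17 (craft dagger): dagger=9 plate=2 salt=2
After 18 (craft dagger): dagger=10 plate=2 salt=1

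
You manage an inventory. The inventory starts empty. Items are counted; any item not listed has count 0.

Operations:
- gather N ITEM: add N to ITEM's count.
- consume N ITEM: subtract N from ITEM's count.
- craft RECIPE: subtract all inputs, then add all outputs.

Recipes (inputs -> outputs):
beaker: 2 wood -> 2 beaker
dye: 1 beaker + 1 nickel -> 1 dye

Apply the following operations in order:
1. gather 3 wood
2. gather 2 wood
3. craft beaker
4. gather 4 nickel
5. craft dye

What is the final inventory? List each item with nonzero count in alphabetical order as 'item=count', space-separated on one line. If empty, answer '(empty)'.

After 1 (gather 3 wood): wood=3
After 2 (gather 2 wood): wood=5
After 3 (craft beaker): beaker=2 wood=3
After 4 (gather 4 nickel): beaker=2 nickel=4 wood=3
After 5 (craft dye): beaker=1 dye=1 nickel=3 wood=3

Answer: beaker=1 dye=1 nickel=3 wood=3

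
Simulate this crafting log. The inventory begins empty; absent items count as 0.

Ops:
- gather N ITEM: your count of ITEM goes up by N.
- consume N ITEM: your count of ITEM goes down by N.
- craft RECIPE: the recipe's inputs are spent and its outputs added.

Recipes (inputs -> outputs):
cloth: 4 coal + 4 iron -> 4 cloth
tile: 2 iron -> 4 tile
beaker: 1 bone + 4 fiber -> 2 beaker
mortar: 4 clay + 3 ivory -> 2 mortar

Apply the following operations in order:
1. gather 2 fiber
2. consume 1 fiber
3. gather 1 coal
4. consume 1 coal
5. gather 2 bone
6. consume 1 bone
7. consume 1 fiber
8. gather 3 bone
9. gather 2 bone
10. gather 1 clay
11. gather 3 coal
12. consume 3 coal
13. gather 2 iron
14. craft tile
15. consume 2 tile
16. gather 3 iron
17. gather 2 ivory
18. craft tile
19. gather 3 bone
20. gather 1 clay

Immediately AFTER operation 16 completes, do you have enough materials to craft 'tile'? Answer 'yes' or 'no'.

After 1 (gather 2 fiber): fiber=2
After 2 (consume 1 fiber): fiber=1
After 3 (gather 1 coal): coal=1 fiber=1
After 4 (consume 1 coal): fiber=1
After 5 (gather 2 bone): bone=2 fiber=1
After 6 (consume 1 bone): bone=1 fiber=1
After 7 (consume 1 fiber): bone=1
After 8 (gather 3 bone): bone=4
After 9 (gather 2 bone): bone=6
After 10 (gather 1 clay): bone=6 clay=1
After 11 (gather 3 coal): bone=6 clay=1 coal=3
After 12 (consume 3 coal): bone=6 clay=1
After 13 (gather 2 iron): bone=6 clay=1 iron=2
After 14 (craft tile): bone=6 clay=1 tile=4
After 15 (consume 2 tile): bone=6 clay=1 tile=2
After 16 (gather 3 iron): bone=6 clay=1 iron=3 tile=2

Answer: yes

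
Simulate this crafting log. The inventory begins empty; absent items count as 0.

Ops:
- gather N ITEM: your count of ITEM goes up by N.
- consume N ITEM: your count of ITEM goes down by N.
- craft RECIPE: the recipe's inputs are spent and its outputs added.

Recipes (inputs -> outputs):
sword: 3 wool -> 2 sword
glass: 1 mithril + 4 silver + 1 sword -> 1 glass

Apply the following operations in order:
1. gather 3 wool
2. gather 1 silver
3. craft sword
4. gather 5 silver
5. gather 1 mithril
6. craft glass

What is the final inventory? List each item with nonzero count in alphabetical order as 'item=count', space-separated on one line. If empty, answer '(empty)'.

Answer: glass=1 silver=2 sword=1

Derivation:
After 1 (gather 3 wool): wool=3
After 2 (gather 1 silver): silver=1 wool=3
After 3 (craft sword): silver=1 sword=2
After 4 (gather 5 silver): silver=6 sword=2
After 5 (gather 1 mithril): mithril=1 silver=6 sword=2
After 6 (craft glass): glass=1 silver=2 sword=1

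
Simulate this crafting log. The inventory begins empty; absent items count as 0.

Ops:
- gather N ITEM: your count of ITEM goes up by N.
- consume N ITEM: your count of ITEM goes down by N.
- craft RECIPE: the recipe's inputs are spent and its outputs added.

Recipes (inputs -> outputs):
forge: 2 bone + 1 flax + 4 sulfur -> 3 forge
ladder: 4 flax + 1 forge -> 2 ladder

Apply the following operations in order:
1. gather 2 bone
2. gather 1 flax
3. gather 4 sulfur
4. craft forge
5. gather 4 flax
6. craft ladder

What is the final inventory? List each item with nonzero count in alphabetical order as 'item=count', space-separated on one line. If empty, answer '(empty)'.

Answer: forge=2 ladder=2

Derivation:
After 1 (gather 2 bone): bone=2
After 2 (gather 1 flax): bone=2 flax=1
After 3 (gather 4 sulfur): bone=2 flax=1 sulfur=4
After 4 (craft forge): forge=3
After 5 (gather 4 flax): flax=4 forge=3
After 6 (craft ladder): forge=2 ladder=2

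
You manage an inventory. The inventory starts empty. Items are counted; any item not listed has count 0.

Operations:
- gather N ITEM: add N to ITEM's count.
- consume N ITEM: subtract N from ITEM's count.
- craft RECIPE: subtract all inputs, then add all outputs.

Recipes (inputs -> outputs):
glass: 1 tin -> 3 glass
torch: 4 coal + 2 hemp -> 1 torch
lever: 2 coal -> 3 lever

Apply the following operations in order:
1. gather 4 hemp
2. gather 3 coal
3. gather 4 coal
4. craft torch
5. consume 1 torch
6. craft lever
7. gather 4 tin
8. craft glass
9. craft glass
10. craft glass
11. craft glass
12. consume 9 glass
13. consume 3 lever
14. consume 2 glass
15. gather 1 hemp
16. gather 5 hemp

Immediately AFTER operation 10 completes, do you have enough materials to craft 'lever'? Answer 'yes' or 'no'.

After 1 (gather 4 hemp): hemp=4
After 2 (gather 3 coal): coal=3 hemp=4
After 3 (gather 4 coal): coal=7 hemp=4
After 4 (craft torch): coal=3 hemp=2 torch=1
After 5 (consume 1 torch): coal=3 hemp=2
After 6 (craft lever): coal=1 hemp=2 lever=3
After 7 (gather 4 tin): coal=1 hemp=2 lever=3 tin=4
After 8 (craft glass): coal=1 glass=3 hemp=2 lever=3 tin=3
After 9 (craft glass): coal=1 glass=6 hemp=2 lever=3 tin=2
After 10 (craft glass): coal=1 glass=9 hemp=2 lever=3 tin=1

Answer: no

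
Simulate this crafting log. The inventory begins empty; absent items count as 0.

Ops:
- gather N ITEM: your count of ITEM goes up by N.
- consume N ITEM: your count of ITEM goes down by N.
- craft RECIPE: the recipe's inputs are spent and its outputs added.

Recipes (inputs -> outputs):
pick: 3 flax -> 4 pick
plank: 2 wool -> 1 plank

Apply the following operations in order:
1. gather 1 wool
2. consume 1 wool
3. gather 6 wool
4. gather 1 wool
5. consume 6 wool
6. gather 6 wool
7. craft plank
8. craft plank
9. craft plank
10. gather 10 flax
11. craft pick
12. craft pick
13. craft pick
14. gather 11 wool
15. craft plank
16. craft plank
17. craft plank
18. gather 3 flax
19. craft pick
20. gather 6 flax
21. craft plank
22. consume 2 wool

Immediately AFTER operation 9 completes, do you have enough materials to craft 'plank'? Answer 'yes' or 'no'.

Answer: no

Derivation:
After 1 (gather 1 wool): wool=1
After 2 (consume 1 wool): (empty)
After 3 (gather 6 wool): wool=6
After 4 (gather 1 wool): wool=7
After 5 (consume 6 wool): wool=1
After 6 (gather 6 wool): wool=7
After 7 (craft plank): plank=1 wool=5
After 8 (craft plank): plank=2 wool=3
After 9 (craft plank): plank=3 wool=1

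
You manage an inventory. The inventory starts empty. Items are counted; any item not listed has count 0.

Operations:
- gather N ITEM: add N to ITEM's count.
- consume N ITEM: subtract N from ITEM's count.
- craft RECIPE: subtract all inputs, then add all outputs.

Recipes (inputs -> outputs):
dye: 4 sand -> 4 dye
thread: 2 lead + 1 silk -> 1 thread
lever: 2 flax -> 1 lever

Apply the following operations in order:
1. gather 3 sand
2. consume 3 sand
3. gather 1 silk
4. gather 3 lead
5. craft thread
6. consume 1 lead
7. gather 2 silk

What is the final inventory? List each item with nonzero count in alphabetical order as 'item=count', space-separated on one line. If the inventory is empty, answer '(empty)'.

After 1 (gather 3 sand): sand=3
After 2 (consume 3 sand): (empty)
After 3 (gather 1 silk): silk=1
After 4 (gather 3 lead): lead=3 silk=1
After 5 (craft thread): lead=1 thread=1
After 6 (consume 1 lead): thread=1
After 7 (gather 2 silk): silk=2 thread=1

Answer: silk=2 thread=1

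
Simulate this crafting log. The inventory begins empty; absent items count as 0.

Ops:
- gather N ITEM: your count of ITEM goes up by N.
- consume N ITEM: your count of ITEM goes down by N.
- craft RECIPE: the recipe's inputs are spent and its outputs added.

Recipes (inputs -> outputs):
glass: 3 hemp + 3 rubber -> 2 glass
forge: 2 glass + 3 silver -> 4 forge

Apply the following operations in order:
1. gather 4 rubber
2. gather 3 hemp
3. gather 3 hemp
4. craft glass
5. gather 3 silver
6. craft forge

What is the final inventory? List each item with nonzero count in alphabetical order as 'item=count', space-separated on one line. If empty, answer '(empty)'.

After 1 (gather 4 rubber): rubber=4
After 2 (gather 3 hemp): hemp=3 rubber=4
After 3 (gather 3 hemp): hemp=6 rubber=4
After 4 (craft glass): glass=2 hemp=3 rubber=1
After 5 (gather 3 silver): glass=2 hemp=3 rubber=1 silver=3
After 6 (craft forge): forge=4 hemp=3 rubber=1

Answer: forge=4 hemp=3 rubber=1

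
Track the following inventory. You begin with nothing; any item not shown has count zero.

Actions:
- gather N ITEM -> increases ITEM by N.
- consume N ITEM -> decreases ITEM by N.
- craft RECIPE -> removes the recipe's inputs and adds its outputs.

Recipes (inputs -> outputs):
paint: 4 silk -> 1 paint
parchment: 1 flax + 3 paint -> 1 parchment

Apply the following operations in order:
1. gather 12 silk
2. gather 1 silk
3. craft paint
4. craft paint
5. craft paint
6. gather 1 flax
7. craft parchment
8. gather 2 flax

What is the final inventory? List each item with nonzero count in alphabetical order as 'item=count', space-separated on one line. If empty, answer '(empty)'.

Answer: flax=2 parchment=1 silk=1

Derivation:
After 1 (gather 12 silk): silk=12
After 2 (gather 1 silk): silk=13
After 3 (craft paint): paint=1 silk=9
After 4 (craft paint): paint=2 silk=5
After 5 (craft paint): paint=3 silk=1
After 6 (gather 1 flax): flax=1 paint=3 silk=1
After 7 (craft parchment): parchment=1 silk=1
After 8 (gather 2 flax): flax=2 parchment=1 silk=1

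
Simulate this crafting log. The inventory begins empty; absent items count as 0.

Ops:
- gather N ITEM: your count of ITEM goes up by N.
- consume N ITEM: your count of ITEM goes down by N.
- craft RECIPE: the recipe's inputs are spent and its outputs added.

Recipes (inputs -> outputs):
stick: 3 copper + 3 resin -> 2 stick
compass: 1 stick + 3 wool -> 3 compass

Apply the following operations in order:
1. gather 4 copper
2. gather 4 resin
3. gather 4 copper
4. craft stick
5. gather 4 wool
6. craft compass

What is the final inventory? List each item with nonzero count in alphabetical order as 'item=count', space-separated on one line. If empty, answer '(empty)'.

Answer: compass=3 copper=5 resin=1 stick=1 wool=1

Derivation:
After 1 (gather 4 copper): copper=4
After 2 (gather 4 resin): copper=4 resin=4
After 3 (gather 4 copper): copper=8 resin=4
After 4 (craft stick): copper=5 resin=1 stick=2
After 5 (gather 4 wool): copper=5 resin=1 stick=2 wool=4
After 6 (craft compass): compass=3 copper=5 resin=1 stick=1 wool=1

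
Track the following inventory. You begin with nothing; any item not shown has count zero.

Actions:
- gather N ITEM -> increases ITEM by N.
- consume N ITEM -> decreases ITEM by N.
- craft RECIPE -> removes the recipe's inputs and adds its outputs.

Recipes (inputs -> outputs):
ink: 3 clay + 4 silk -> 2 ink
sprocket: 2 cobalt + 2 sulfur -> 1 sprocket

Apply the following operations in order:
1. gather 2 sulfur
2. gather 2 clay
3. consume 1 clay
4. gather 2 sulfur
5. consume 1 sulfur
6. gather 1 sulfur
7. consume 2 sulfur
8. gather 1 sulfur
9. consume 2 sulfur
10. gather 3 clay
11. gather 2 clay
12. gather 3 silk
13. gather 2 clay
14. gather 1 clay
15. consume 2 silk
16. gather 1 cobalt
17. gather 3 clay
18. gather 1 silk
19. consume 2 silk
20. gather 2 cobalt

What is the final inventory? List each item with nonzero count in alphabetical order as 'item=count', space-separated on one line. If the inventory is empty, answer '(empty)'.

Answer: clay=12 cobalt=3 sulfur=1

Derivation:
After 1 (gather 2 sulfur): sulfur=2
After 2 (gather 2 clay): clay=2 sulfur=2
After 3 (consume 1 clay): clay=1 sulfur=2
After 4 (gather 2 sulfur): clay=1 sulfur=4
After 5 (consume 1 sulfur): clay=1 sulfur=3
After 6 (gather 1 sulfur): clay=1 sulfur=4
After 7 (consume 2 sulfur): clay=1 sulfur=2
After 8 (gather 1 sulfur): clay=1 sulfur=3
After 9 (consume 2 sulfur): clay=1 sulfur=1
After 10 (gather 3 clay): clay=4 sulfur=1
After 11 (gather 2 clay): clay=6 sulfur=1
After 12 (gather 3 silk): clay=6 silk=3 sulfur=1
After 13 (gather 2 clay): clay=8 silk=3 sulfur=1
After 14 (gather 1 clay): clay=9 silk=3 sulfur=1
After 15 (consume 2 silk): clay=9 silk=1 sulfur=1
After 16 (gather 1 cobalt): clay=9 cobalt=1 silk=1 sulfur=1
After 17 (gather 3 clay): clay=12 cobalt=1 silk=1 sulfur=1
After 18 (gather 1 silk): clay=12 cobalt=1 silk=2 sulfur=1
After 19 (consume 2 silk): clay=12 cobalt=1 sulfur=1
After 20 (gather 2 cobalt): clay=12 cobalt=3 sulfur=1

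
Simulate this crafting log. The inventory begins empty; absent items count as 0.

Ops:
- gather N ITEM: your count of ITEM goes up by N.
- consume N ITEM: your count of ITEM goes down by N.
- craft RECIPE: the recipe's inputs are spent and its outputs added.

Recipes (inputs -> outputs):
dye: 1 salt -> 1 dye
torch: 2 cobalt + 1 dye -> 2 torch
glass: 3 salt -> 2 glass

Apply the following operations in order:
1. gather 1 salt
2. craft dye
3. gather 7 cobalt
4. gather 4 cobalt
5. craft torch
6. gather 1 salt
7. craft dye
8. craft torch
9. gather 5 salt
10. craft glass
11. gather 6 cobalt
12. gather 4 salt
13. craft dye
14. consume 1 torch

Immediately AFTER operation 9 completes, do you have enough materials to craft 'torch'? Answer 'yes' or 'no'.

After 1 (gather 1 salt): salt=1
After 2 (craft dye): dye=1
After 3 (gather 7 cobalt): cobalt=7 dye=1
After 4 (gather 4 cobalt): cobalt=11 dye=1
After 5 (craft torch): cobalt=9 torch=2
After 6 (gather 1 salt): cobalt=9 salt=1 torch=2
After 7 (craft dye): cobalt=9 dye=1 torch=2
After 8 (craft torch): cobalt=7 torch=4
After 9 (gather 5 salt): cobalt=7 salt=5 torch=4

Answer: no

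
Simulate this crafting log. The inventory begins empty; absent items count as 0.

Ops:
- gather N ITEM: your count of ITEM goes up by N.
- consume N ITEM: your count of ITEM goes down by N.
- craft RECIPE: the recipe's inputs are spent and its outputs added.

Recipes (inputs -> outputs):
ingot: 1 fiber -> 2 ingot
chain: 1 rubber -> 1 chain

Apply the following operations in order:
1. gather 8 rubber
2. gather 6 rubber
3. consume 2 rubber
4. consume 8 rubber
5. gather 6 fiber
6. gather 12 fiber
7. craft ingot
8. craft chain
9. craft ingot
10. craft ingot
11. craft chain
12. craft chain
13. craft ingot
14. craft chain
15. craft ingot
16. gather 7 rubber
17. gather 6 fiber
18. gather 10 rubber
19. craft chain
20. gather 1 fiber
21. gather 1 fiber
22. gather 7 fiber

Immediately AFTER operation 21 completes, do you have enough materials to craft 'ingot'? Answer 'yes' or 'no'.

Answer: yes

Derivation:
After 1 (gather 8 rubber): rubber=8
After 2 (gather 6 rubber): rubber=14
After 3 (consume 2 rubber): rubber=12
After 4 (consume 8 rubber): rubber=4
After 5 (gather 6 fiber): fiber=6 rubber=4
After 6 (gather 12 fiber): fiber=18 rubber=4
After 7 (craft ingot): fiber=17 ingot=2 rubber=4
After 8 (craft chain): chain=1 fiber=17 ingot=2 rubber=3
After 9 (craft ingot): chain=1 fiber=16 ingot=4 rubber=3
After 10 (craft ingot): chain=1 fiber=15 ingot=6 rubber=3
After 11 (craft chain): chain=2 fiber=15 ingot=6 rubber=2
After 12 (craft chain): chain=3 fiber=15 ingot=6 rubber=1
After 13 (craft ingot): chain=3 fiber=14 ingot=8 rubber=1
After 14 (craft chain): chain=4 fiber=14 ingot=8
After 15 (craft ingot): chain=4 fiber=13 ingot=10
After 16 (gather 7 rubber): chain=4 fiber=13 ingot=10 rubber=7
After 17 (gather 6 fiber): chain=4 fiber=19 ingot=10 rubber=7
After 18 (gather 10 rubber): chain=4 fiber=19 ingot=10 rubber=17
After 19 (craft chain): chain=5 fiber=19 ingot=10 rubber=16
After 20 (gather 1 fiber): chain=5 fiber=20 ingot=10 rubber=16
After 21 (gather 1 fiber): chain=5 fiber=21 ingot=10 rubber=16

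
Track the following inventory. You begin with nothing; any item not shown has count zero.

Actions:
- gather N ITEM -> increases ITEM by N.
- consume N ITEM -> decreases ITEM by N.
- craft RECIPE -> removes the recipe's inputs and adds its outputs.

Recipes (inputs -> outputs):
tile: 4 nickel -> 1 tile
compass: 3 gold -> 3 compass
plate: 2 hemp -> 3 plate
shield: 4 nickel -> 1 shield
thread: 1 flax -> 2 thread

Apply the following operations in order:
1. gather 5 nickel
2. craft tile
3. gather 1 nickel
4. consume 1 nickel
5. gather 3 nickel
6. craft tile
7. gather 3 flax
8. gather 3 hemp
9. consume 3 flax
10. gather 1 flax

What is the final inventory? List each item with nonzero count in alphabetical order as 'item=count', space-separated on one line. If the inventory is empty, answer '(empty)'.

After 1 (gather 5 nickel): nickel=5
After 2 (craft tile): nickel=1 tile=1
After 3 (gather 1 nickel): nickel=2 tile=1
After 4 (consume 1 nickel): nickel=1 tile=1
After 5 (gather 3 nickel): nickel=4 tile=1
After 6 (craft tile): tile=2
After 7 (gather 3 flax): flax=3 tile=2
After 8 (gather 3 hemp): flax=3 hemp=3 tile=2
After 9 (consume 3 flax): hemp=3 tile=2
After 10 (gather 1 flax): flax=1 hemp=3 tile=2

Answer: flax=1 hemp=3 tile=2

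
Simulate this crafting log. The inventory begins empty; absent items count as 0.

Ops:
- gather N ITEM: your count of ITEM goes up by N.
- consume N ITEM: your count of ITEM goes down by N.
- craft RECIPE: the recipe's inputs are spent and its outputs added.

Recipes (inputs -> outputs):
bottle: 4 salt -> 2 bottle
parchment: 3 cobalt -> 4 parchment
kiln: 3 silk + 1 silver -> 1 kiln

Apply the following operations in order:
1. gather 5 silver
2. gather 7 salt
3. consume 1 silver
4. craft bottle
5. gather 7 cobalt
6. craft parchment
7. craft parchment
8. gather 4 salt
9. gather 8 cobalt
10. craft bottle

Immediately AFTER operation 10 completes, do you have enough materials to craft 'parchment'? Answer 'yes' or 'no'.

After 1 (gather 5 silver): silver=5
After 2 (gather 7 salt): salt=7 silver=5
After 3 (consume 1 silver): salt=7 silver=4
After 4 (craft bottle): bottle=2 salt=3 silver=4
After 5 (gather 7 cobalt): bottle=2 cobalt=7 salt=3 silver=4
After 6 (craft parchment): bottle=2 cobalt=4 parchment=4 salt=3 silver=4
After 7 (craft parchment): bottle=2 cobalt=1 parchment=8 salt=3 silver=4
After 8 (gather 4 salt): bottle=2 cobalt=1 parchment=8 salt=7 silver=4
After 9 (gather 8 cobalt): bottle=2 cobalt=9 parchment=8 salt=7 silver=4
After 10 (craft bottle): bottle=4 cobalt=9 parchment=8 salt=3 silver=4

Answer: yes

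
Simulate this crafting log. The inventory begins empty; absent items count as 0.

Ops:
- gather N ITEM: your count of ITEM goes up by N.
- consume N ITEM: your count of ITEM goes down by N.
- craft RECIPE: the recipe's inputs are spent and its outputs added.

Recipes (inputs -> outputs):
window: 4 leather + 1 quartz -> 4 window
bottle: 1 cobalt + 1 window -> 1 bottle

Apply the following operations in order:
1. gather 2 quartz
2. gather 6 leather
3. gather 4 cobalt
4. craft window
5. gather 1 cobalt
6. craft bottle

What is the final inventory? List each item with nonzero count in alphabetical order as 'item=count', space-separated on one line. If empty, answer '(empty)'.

After 1 (gather 2 quartz): quartz=2
After 2 (gather 6 leather): leather=6 quartz=2
After 3 (gather 4 cobalt): cobalt=4 leather=6 quartz=2
After 4 (craft window): cobalt=4 leather=2 quartz=1 window=4
After 5 (gather 1 cobalt): cobalt=5 leather=2 quartz=1 window=4
After 6 (craft bottle): bottle=1 cobalt=4 leather=2 quartz=1 window=3

Answer: bottle=1 cobalt=4 leather=2 quartz=1 window=3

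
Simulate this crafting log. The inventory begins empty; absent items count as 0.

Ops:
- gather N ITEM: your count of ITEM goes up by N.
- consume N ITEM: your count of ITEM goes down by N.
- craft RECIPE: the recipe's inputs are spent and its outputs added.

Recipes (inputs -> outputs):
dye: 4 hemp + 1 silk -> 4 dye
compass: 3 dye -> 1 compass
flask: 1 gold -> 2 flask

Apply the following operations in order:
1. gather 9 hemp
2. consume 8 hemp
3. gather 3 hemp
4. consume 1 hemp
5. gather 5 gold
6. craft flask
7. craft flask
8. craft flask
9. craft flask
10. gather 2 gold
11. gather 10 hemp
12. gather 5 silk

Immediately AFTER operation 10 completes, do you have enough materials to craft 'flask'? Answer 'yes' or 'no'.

After 1 (gather 9 hemp): hemp=9
After 2 (consume 8 hemp): hemp=1
After 3 (gather 3 hemp): hemp=4
After 4 (consume 1 hemp): hemp=3
After 5 (gather 5 gold): gold=5 hemp=3
After 6 (craft flask): flask=2 gold=4 hemp=3
After 7 (craft flask): flask=4 gold=3 hemp=3
After 8 (craft flask): flask=6 gold=2 hemp=3
After 9 (craft flask): flask=8 gold=1 hemp=3
After 10 (gather 2 gold): flask=8 gold=3 hemp=3

Answer: yes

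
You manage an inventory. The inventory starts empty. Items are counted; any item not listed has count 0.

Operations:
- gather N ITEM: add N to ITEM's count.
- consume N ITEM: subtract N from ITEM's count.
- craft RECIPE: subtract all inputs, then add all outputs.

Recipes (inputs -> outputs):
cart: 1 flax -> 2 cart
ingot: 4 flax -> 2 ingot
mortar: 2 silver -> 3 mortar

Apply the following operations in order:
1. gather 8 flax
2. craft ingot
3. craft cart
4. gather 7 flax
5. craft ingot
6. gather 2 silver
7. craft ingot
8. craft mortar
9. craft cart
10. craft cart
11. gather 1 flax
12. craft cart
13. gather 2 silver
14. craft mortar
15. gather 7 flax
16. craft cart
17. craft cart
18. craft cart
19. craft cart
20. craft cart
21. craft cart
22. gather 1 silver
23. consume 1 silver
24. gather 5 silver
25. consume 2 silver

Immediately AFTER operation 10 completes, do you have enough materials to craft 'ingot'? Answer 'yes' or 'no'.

After 1 (gather 8 flax): flax=8
After 2 (craft ingot): flax=4 ingot=2
After 3 (craft cart): cart=2 flax=3 ingot=2
After 4 (gather 7 flax): cart=2 flax=10 ingot=2
After 5 (craft ingot): cart=2 flax=6 ingot=4
After 6 (gather 2 silver): cart=2 flax=6 ingot=4 silver=2
After 7 (craft ingot): cart=2 flax=2 ingot=6 silver=2
After 8 (craft mortar): cart=2 flax=2 ingot=6 mortar=3
After 9 (craft cart): cart=4 flax=1 ingot=6 mortar=3
After 10 (craft cart): cart=6 ingot=6 mortar=3

Answer: no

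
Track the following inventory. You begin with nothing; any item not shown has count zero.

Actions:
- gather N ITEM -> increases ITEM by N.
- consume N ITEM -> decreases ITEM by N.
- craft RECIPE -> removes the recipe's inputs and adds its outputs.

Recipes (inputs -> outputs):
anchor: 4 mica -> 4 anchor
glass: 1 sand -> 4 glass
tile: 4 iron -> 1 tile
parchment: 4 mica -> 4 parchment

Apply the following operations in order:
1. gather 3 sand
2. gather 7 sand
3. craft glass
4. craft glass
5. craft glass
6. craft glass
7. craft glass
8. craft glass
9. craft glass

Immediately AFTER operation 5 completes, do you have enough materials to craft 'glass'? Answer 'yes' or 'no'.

After 1 (gather 3 sand): sand=3
After 2 (gather 7 sand): sand=10
After 3 (craft glass): glass=4 sand=9
After 4 (craft glass): glass=8 sand=8
After 5 (craft glass): glass=12 sand=7

Answer: yes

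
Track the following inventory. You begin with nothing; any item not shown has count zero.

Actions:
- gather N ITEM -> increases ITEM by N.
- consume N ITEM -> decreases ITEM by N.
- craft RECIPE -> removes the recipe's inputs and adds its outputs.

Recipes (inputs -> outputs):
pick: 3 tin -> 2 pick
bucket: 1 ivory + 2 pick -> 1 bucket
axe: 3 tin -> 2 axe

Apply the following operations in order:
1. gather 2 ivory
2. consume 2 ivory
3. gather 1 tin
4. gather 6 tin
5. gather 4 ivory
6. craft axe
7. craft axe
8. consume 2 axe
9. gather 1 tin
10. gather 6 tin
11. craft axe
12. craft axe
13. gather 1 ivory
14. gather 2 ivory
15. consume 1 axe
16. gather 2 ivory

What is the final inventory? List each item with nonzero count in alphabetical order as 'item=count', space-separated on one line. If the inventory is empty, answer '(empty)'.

Answer: axe=5 ivory=9 tin=2

Derivation:
After 1 (gather 2 ivory): ivory=2
After 2 (consume 2 ivory): (empty)
After 3 (gather 1 tin): tin=1
After 4 (gather 6 tin): tin=7
After 5 (gather 4 ivory): ivory=4 tin=7
After 6 (craft axe): axe=2 ivory=4 tin=4
After 7 (craft axe): axe=4 ivory=4 tin=1
After 8 (consume 2 axe): axe=2 ivory=4 tin=1
After 9 (gather 1 tin): axe=2 ivory=4 tin=2
After 10 (gather 6 tin): axe=2 ivory=4 tin=8
After 11 (craft axe): axe=4 ivory=4 tin=5
After 12 (craft axe): axe=6 ivory=4 tin=2
After 13 (gather 1 ivory): axe=6 ivory=5 tin=2
After 14 (gather 2 ivory): axe=6 ivory=7 tin=2
After 15 (consume 1 axe): axe=5 ivory=7 tin=2
After 16 (gather 2 ivory): axe=5 ivory=9 tin=2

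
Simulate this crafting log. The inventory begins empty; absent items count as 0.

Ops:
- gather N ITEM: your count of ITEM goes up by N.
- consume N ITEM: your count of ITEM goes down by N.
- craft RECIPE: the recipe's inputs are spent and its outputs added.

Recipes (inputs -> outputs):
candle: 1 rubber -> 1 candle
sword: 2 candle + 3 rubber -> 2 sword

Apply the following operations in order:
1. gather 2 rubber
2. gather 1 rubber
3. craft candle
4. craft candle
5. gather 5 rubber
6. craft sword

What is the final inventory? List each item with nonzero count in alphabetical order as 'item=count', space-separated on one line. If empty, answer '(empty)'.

After 1 (gather 2 rubber): rubber=2
After 2 (gather 1 rubber): rubber=3
After 3 (craft candle): candle=1 rubber=2
After 4 (craft candle): candle=2 rubber=1
After 5 (gather 5 rubber): candle=2 rubber=6
After 6 (craft sword): rubber=3 sword=2

Answer: rubber=3 sword=2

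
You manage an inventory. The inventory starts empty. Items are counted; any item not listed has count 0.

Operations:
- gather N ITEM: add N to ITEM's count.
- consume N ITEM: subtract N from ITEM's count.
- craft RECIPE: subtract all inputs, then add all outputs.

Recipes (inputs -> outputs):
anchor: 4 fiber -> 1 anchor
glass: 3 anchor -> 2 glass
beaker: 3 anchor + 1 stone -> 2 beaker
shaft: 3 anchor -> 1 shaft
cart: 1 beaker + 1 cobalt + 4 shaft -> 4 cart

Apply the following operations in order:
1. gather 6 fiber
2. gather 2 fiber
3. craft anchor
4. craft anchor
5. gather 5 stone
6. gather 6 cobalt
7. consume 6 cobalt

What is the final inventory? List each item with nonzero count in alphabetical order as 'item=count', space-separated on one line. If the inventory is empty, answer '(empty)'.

Answer: anchor=2 stone=5

Derivation:
After 1 (gather 6 fiber): fiber=6
After 2 (gather 2 fiber): fiber=8
After 3 (craft anchor): anchor=1 fiber=4
After 4 (craft anchor): anchor=2
After 5 (gather 5 stone): anchor=2 stone=5
After 6 (gather 6 cobalt): anchor=2 cobalt=6 stone=5
After 7 (consume 6 cobalt): anchor=2 stone=5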